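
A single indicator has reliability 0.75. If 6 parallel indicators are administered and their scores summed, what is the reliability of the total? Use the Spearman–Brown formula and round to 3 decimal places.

ρ_k = kρ / (1 + (k−1)ρ) = 6·0.75 / (1 + 5·0.75) = 4.500 / 4.750 = 0.947.

0.947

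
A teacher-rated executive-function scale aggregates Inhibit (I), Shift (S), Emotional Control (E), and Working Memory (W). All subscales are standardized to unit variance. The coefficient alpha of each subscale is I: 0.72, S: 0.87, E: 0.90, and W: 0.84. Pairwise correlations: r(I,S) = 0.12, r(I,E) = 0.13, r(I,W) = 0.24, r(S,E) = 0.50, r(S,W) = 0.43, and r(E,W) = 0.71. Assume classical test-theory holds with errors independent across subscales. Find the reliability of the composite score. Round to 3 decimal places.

Var(I+S+E+W) = 4 + 2·[0.12 + 0.13 + 0.24 + 0.50 + 0.43 + 0.71] = 4 + 4.26 = 8.26.
Under uncorrelated errors the observed covariances equal the true-score covariances, so only the own-variance terms attenuate.
True-score variance = [0.72 + 0.87 + 0.90 + 0.84] + 4.26 = 3.33 + 4.26 = 7.59.
Reliability = 7.59 / 8.26 = 0.919.

0.919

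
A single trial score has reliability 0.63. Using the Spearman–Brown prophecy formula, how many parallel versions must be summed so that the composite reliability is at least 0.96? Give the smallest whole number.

15

k ≥ ρ*(1−ρ₁)/(ρ₁(1−ρ*)) = 0.96·0.37 / (0.63·0.04) = 14.095.
Smallest integer k = 15.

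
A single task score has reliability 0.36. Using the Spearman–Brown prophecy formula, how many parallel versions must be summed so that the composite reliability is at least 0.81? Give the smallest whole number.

8

k ≥ ρ*(1−ρ₁)/(ρ₁(1−ρ*)) = 0.81·0.64 / (0.36·0.19) = 7.579.
Smallest integer k = 8.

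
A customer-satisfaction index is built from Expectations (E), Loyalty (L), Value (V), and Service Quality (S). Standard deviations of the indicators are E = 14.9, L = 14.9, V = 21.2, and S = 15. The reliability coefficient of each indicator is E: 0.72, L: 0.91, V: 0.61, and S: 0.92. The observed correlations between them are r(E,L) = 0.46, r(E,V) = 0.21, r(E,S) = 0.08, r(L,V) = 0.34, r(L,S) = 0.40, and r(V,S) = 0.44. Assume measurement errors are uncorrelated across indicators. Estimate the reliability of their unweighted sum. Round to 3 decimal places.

Var(E+L+V+S) = 14.9² + 14.9² + 21.2² + 15² + 2·[14.9·14.9·0.46 + 14.9·21.2·0.21 + 14.9·15·0.08 + 14.9·21.2·0.34 + 14.9·15·0.40 + 21.2·15·0.44] = 1118.46 + 1046.12 = 2164.58.
With uncorrelated errors the cross-covariances are all true-score covariance, so they carry over unchanged; only the diagonal terms shrink to ρᵢσᵢ².
True-score variance = [14.9²·0.72 + 14.9²·0.91 + 21.2²·0.61 + 15²·0.92] + 1046.12 = 843.035 + 1046.12 = 1889.15.
Reliability = 1889.15 / 2164.58 = 0.873.

0.873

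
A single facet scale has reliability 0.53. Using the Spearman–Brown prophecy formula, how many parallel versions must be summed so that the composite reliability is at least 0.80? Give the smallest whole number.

4

k ≥ ρ*(1−ρ₁)/(ρ₁(1−ρ*)) = 0.80·0.47 / (0.53·0.20) = 3.547.
Smallest integer k = 4.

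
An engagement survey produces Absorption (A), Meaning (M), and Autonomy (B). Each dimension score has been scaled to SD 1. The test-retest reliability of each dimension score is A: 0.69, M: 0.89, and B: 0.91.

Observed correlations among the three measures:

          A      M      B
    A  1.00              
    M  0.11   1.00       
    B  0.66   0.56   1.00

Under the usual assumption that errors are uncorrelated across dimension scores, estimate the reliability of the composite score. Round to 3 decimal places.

0.910

Var(A+M+B) = 3 + 2·[0.11 + 0.66 + 0.56] = 3 + 2.66 = 5.66.
Because errors are independent across components, Cov(Tᵢ,Tⱼ) = Cov(Xᵢ,Xⱼ); the off-diagonal part of the true-score variance is the same as above.
True-score variance = [0.69 + 0.89 + 0.91] + 2.66 = 2.49 + 2.66 = 5.15.
Reliability = 5.15 / 5.66 = 0.910.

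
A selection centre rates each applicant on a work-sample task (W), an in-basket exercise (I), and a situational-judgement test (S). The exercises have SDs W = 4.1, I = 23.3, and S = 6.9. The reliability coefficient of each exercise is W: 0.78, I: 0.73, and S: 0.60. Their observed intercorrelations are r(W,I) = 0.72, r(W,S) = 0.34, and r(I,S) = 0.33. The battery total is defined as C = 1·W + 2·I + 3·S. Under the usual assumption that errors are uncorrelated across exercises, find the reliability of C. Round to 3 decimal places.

Var(C) = 4.1² + 2²·23.3² + 3²·6.9² + 2·[2·4.1·23.3·0.72 + 3·4.1·6.9·0.34 + 6·23.3·6.9·0.33] = 2616.86 + 969.487 = 3586.35.
Because errors are independent across components, Cov(Tᵢ,Tⱼ) = Cov(Xᵢ,Xⱼ); the off-diagonal part of the true-score variance is the same as above.
True-score variance = [4.1²·0.78 + 2²·23.3²·0.73 + 3²·6.9²·0.60] + 969.487 = 1855.44 + 969.487 = 2824.93.
Reliability = 2824.93 / 3586.35 = 0.788.

0.788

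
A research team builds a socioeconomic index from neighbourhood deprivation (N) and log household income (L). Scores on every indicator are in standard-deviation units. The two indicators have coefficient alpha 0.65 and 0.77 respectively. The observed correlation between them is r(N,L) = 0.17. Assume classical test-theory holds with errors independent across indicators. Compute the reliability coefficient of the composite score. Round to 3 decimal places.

0.752

Var(N+L) = 2 + 2·[0.17] = 2 + 0.34 = 2.34.
With uncorrelated errors the cross-covariances are all true-score covariance, so they carry over unchanged; only the diagonal terms shrink to ρᵢσᵢ².
True-score variance = [0.65 + 0.77] + 0.34 = 1.42 + 0.34 = 1.76.
Reliability = 1.76 / 2.34 = 0.752.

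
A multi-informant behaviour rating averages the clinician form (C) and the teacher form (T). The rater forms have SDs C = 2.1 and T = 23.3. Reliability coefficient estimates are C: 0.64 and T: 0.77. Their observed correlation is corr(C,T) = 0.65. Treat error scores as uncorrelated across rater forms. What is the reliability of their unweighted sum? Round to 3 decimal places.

Var(C+T) = 2.1² + 23.3² + 2·[2.1·23.3·0.65] = 547.3 + 63.609 = 610.909.
With uncorrelated errors the cross-covariances are all true-score covariance, so they carry over unchanged; only the diagonal terms shrink to ρᵢσᵢ².
True-score variance = [2.1²·0.64 + 23.3²·0.77] + 63.609 = 420.848 + 63.609 = 484.457.
Reliability = 484.457 / 610.909 = 0.793.

0.793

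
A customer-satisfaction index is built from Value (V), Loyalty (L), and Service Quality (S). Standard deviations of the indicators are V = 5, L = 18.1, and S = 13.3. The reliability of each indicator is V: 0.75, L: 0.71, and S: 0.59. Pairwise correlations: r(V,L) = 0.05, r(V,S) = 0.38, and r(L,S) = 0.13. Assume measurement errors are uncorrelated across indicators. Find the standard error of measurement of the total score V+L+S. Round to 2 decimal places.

13.18

Var(total) = 529.5 + 122.18 = 651.68.
True-score variance = 355.718 + 122.18 = 477.898, so reliability = 0.7333.
Error variance = 651.68 − 477.898 = 173.782; SEM = √173.782 = 13.18.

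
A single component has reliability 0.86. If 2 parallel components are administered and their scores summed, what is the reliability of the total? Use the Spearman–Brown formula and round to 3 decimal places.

0.925

ρ_k = kρ / (1 + (k−1)ρ) = 2·0.86 / (1 + 1·0.86) = 1.720 / 1.860 = 0.925.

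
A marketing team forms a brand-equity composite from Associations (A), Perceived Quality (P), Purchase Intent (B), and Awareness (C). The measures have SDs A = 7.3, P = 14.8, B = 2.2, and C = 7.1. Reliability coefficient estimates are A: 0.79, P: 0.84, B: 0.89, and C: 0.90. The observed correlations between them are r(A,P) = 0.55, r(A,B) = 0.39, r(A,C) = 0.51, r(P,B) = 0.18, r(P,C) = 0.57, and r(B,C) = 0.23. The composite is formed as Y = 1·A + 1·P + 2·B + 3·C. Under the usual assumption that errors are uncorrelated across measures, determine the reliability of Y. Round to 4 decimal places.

Var(Y) = 7.3² + 14.8² + 2²·2.2² + 3²·7.1² + 2·[7.3·14.8·0.55 + 2·7.3·2.2·0.39 + 3·7.3·7.1·0.51 + 2·14.8·2.2·0.18 + 3·14.8·7.1·0.57 + 6·2.2·7.1·0.23] = 745.38 + 728.425 = 1473.81.
With uncorrelated errors the cross-covariances are all true-score covariance, so they carry over unchanged; only the diagonal terms shrink to ρᵢσᵢ².
True-score variance = [7.3²·0.79 + 14.8²·0.84 + 2²·2.2²·0.89 + 3²·7.1²·0.90] + 728.425 = 651.644 + 728.425 = 1380.07.
Reliability = 1380.07 / 1473.81 = 0.9364.

0.9364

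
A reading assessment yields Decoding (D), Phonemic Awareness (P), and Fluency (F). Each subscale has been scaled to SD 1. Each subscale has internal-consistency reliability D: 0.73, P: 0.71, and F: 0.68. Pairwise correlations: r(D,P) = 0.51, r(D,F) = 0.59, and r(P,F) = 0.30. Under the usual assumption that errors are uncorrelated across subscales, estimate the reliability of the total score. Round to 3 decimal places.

Var(D+P+F) = 3 + 2·[0.51 + 0.59 + 0.30] = 3 + 2.8 = 5.8.
Under uncorrelated errors the observed covariances equal the true-score covariances, so only the own-variance terms attenuate.
True-score variance = [0.73 + 0.71 + 0.68] + 2.8 = 2.12 + 2.8 = 4.92.
Reliability = 4.92 / 5.8 = 0.848.

0.848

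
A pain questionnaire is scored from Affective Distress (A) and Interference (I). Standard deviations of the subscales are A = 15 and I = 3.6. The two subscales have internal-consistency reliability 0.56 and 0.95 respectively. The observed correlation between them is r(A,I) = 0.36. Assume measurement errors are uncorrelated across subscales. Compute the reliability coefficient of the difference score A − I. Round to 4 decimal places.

Var(A−I) = 15² + 3.6² − 2·15·3.6·0.36 = 237.96 − 38.88 = 199.08.
With uncorrelated errors the cross-covariances are all true-score covariance, so they carry over unchanged; only the diagonal terms shrink to ρᵢσᵢ².
True-score variance = [15²·0.56 + 3.6²·0.95] − 38.88 = 138.312 − 38.88 = 99.432.
Reliability = 99.432 / 199.08 = 0.4995.

0.4995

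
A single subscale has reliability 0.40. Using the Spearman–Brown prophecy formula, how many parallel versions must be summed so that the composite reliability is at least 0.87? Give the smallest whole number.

k ≥ ρ*(1−ρ₁)/(ρ₁(1−ρ*)) = 0.87·0.60 / (0.40·0.13) = 10.038.
Smallest integer k = 11.

11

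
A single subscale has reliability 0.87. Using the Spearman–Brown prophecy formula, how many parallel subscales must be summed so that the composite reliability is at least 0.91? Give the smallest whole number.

2

k ≥ ρ*(1−ρ₁)/(ρ₁(1−ρ*)) = 0.91·0.13 / (0.87·0.09) = 1.511.
Smallest integer k = 2.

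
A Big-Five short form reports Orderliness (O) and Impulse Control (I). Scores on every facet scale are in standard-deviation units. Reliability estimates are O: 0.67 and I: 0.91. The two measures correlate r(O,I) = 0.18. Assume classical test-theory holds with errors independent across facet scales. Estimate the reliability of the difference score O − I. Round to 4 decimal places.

0.7439

Var(O−I) = 1 + 1 − 2·0.18 = 2 − 0.36 = 1.64.
Under uncorrelated errors the observed covariances equal the true-score covariances, so only the own-variance terms attenuate.
True-score variance = [0.67 + 0.91] − 0.36 = 1.58 − 0.36 = 1.22.
Reliability = 1.22 / 1.64 = 0.7439.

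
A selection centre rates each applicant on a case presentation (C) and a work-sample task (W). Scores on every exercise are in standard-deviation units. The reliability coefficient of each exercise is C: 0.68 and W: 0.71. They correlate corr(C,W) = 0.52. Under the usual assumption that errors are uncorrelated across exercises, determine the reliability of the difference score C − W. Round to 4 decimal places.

0.3646

Var(C−W) = 1 + 1 − 2·0.52 = 2 − 1.04 = 0.96.
With uncorrelated errors the cross-covariances are all true-score covariance, so they carry over unchanged; only the diagonal terms shrink to ρᵢσᵢ².
True-score variance = [0.68 + 0.71] − 1.04 = 1.39 − 1.04 = 0.35.
Reliability = 0.35 / 0.96 = 0.3646.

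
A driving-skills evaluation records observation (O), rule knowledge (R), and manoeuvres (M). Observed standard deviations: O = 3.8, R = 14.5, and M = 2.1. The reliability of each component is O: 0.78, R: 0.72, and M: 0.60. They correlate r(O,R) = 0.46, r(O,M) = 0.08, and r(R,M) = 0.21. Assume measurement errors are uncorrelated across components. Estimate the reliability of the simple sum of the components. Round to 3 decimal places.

0.783

Var(O+R+M) = 3.8² + 14.5² + 2.1² + 2·[3.8·14.5·0.46 + 3.8·2.1·0.08 + 14.5·2.1·0.21] = 229.1 + 64.7578 = 293.858.
Under uncorrelated errors the observed covariances equal the true-score covariances, so only the own-variance terms attenuate.
True-score variance = [3.8²·0.78 + 14.5²·0.72 + 2.1²·0.60] + 64.7578 = 165.289 + 64.7578 = 230.047.
Reliability = 230.047 / 293.858 = 0.783.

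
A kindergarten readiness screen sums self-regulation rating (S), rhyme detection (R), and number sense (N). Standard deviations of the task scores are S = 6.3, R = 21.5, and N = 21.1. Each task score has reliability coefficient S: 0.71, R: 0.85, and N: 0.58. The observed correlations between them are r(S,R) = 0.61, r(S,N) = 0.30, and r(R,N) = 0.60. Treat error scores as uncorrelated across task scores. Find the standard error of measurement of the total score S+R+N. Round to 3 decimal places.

16.366

Var(total) = 947.15 + 789.387 = 1736.54.
True-score variance = 679.314 + 789.387 = 1468.7, so reliability = 0.8458.
Error variance = 1736.54 − 1468.7 = 267.836; SEM = √267.836 = 16.366.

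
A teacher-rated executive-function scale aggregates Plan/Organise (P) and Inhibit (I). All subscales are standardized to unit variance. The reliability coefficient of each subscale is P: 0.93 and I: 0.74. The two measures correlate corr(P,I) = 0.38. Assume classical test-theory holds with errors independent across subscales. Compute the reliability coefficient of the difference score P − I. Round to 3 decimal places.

0.734

Var(P−I) = 1 + 1 − 2·0.38 = 2 − 0.76 = 1.24.
With uncorrelated errors the cross-covariances are all true-score covariance, so they carry over unchanged; only the diagonal terms shrink to ρᵢσᵢ².
True-score variance = [0.93 + 0.74] − 0.76 = 1.67 − 0.76 = 0.91.
Reliability = 0.91 / 1.24 = 0.734.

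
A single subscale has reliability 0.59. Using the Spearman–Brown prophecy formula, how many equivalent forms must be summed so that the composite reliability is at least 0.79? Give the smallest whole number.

3

k ≥ ρ*(1−ρ₁)/(ρ₁(1−ρ*)) = 0.79·0.41 / (0.59·0.21) = 2.614.
Smallest integer k = 3.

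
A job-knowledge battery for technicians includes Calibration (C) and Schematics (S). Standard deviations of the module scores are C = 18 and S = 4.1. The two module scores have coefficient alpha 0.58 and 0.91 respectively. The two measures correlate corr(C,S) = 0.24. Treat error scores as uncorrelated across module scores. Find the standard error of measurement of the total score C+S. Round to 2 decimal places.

Var(total) = 340.81 + 35.424 = 376.234.
True-score variance = 203.217 + 35.424 = 238.641, so reliability = 0.6343.
Error variance = 376.234 − 238.641 = 137.593; SEM = √137.593 = 11.73.

11.73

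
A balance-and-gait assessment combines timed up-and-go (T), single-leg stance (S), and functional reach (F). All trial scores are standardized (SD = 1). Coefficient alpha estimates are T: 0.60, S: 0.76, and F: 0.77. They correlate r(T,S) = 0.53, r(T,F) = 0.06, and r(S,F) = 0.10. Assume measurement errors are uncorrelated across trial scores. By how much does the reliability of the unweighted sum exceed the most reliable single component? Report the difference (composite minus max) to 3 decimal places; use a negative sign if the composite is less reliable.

0.031

Var(sum) = 3 + 1.38 = 4.38; true-score variance = 2.13 + 1.38 = 3.51; composite reliability = 0.8014.
Max component reliability = 0.7700.
Difference = 0.8014 − 0.7700 = 0.031.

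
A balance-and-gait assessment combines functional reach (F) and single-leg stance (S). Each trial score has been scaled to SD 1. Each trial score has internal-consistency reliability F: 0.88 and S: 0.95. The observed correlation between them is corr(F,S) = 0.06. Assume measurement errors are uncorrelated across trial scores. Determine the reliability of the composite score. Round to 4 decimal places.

0.9198

Var(F+S) = 2 + 2·[0.06] = 2 + 0.12 = 2.12.
With uncorrelated errors the cross-covariances are all true-score covariance, so they carry over unchanged; only the diagonal terms shrink to ρᵢσᵢ².
True-score variance = [0.88 + 0.95] + 0.12 = 1.83 + 0.12 = 1.95.
Reliability = 1.95 / 2.12 = 0.9198.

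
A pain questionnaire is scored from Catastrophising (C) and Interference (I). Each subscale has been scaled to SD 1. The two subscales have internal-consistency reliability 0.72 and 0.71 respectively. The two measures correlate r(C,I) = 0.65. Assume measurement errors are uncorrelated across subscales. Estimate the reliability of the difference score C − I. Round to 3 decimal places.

0.186

Var(C−I) = 1 + 1 − 2·0.65 = 2 − 1.3 = 0.7.
With uncorrelated errors the cross-covariances are all true-score covariance, so they carry over unchanged; only the diagonal terms shrink to ρᵢσᵢ².
True-score variance = [0.72 + 0.71] − 1.3 = 1.43 − 1.3 = 0.13.
Reliability = 0.13 / 0.7 = 0.186.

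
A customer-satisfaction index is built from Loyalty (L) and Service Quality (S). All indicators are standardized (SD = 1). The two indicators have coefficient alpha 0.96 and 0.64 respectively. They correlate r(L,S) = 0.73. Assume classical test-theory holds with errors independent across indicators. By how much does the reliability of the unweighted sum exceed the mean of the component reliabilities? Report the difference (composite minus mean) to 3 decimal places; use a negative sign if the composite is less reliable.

Var(sum) = 2 + 1.46 = 3.46; true-score variance = 1.6 + 1.46 = 3.06; composite reliability = 0.8844.
Mean component reliability = 0.8000.
Difference = 0.8844 − 0.8000 = 0.084.

0.084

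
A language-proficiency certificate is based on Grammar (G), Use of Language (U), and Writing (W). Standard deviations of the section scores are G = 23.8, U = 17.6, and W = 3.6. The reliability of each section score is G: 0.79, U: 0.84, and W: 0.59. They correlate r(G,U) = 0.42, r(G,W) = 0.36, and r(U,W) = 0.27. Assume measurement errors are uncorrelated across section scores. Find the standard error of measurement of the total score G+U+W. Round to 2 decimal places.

13.18

Var(total) = 889.16 + 447.763 = 1336.92.
True-score variance = 715.332 + 447.763 = 1163.1, so reliability = 0.8700.
Error variance = 1336.92 − 1163.1 = 173.828; SEM = √173.828 = 13.18.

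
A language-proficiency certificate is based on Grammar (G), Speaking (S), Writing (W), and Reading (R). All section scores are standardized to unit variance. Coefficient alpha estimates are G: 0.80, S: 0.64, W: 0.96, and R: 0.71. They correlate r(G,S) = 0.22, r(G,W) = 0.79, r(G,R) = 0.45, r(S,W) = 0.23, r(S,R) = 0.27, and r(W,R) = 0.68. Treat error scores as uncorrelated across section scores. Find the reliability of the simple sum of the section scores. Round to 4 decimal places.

0.9041

Var(G+S+W+R) = 4 + 2·[0.22 + 0.79 + 0.45 + 0.23 + 0.27 + 0.68] = 4 + 5.28 = 9.28.
Because errors are independent across components, Cov(Tᵢ,Tⱼ) = Cov(Xᵢ,Xⱼ); the off-diagonal part of the true-score variance is the same as above.
True-score variance = [0.80 + 0.64 + 0.96 + 0.71] + 5.28 = 3.11 + 5.28 = 8.39.
Reliability = 8.39 / 9.28 = 0.9041.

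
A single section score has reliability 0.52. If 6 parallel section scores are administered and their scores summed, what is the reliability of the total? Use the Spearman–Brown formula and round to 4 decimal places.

ρ_k = kρ / (1 + (k−1)ρ) = 6·0.52 / (1 + 5·0.52) = 3.120 / 3.600 = 0.8667.

0.8667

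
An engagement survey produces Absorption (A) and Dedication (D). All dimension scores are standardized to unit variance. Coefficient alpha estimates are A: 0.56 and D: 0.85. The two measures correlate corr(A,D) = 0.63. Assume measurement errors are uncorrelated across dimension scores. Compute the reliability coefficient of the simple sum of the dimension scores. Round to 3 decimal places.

Var(A+D) = 2 + 2·[0.63] = 2 + 1.26 = 3.26.
Under uncorrelated errors the observed covariances equal the true-score covariances, so only the own-variance terms attenuate.
True-score variance = [0.56 + 0.85] + 1.26 = 1.41 + 1.26 = 2.67.
Reliability = 2.67 / 3.26 = 0.819.

0.819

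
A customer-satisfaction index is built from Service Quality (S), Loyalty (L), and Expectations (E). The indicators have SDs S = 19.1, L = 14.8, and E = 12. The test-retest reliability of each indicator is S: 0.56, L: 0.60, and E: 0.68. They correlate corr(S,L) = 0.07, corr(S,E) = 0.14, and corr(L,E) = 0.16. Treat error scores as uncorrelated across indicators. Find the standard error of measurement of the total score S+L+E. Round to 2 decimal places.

Var(total) = 727.85 + 160.583 = 888.433.
True-score variance = 433.638 + 160.583 = 594.221, so reliability = 0.6688.
Error variance = 888.433 − 594.221 = 294.212; SEM = √294.212 = 17.15.

17.15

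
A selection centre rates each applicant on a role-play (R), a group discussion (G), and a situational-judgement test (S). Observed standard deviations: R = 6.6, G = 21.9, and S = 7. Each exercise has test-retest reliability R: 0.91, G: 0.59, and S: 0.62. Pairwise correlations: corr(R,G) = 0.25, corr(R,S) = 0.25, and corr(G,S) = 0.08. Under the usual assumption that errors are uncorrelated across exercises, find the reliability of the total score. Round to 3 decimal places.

0.683

Var(R+G+S) = 6.6² + 21.9² + 7² + 2·[6.6·21.9·0.25 + 6.6·7·0.25 + 21.9·7·0.08] = 572.17 + 119.898 = 692.068.
Under uncorrelated errors the observed covariances equal the true-score covariances, so only the own-variance terms attenuate.
True-score variance = [6.6²·0.91 + 21.9²·0.59 + 7²·0.62] + 119.898 = 352.989 + 119.898 = 472.887.
Reliability = 472.887 / 692.068 = 0.683.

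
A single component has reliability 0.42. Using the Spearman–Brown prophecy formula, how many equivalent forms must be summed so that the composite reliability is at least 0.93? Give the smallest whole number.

k ≥ ρ*(1−ρ₁)/(ρ₁(1−ρ*)) = 0.93·0.58 / (0.42·0.07) = 18.347.
Smallest integer k = 19.

19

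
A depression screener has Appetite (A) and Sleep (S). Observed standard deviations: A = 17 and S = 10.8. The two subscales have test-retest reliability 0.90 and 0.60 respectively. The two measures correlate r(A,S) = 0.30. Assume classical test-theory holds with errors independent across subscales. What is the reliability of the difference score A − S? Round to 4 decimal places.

Var(A−S) = 17² + 10.8² − 2·17·10.8·0.30 = 405.64 − 110.16 = 295.48.
Under uncorrelated errors the observed covariances equal the true-score covariances, so only the own-variance terms attenuate.
True-score variance = [17²·0.90 + 10.8²·0.60] − 110.16 = 330.084 − 110.16 = 219.924.
Reliability = 219.924 / 295.48 = 0.7443.

0.7443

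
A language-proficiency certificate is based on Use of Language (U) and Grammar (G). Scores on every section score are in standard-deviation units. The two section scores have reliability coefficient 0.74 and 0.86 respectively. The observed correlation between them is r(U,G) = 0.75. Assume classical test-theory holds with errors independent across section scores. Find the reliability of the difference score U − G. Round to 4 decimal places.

0.2000

Var(U−G) = 1 + 1 − 2·0.75 = 2 − 1.5 = 0.5.
Because errors are independent across components, Cov(Tᵢ,Tⱼ) = Cov(Xᵢ,Xⱼ); the off-diagonal part of the true-score variance is the same as above.
True-score variance = [0.74 + 0.86] − 1.5 = 1.6 − 1.5 = 0.1.
Reliability = 0.1 / 0.5 = 0.2000.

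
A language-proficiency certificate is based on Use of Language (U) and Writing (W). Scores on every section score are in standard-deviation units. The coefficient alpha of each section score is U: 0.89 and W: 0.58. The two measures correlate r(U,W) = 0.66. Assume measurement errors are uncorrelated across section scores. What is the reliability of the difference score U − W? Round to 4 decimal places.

Var(U−W) = 1 + 1 − 2·0.66 = 2 − 1.32 = 0.68.
With uncorrelated errors the cross-covariances are all true-score covariance, so they carry over unchanged; only the diagonal terms shrink to ρᵢσᵢ².
True-score variance = [0.89 + 0.58] − 1.32 = 1.47 − 1.32 = 0.15.
Reliability = 0.15 / 0.68 = 0.2206.

0.2206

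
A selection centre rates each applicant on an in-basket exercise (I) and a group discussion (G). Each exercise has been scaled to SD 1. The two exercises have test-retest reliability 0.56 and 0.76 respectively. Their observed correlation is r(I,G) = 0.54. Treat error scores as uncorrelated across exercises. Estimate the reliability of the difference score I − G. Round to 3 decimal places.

0.261

Var(I−G) = 1 + 1 − 2·0.54 = 2 − 1.08 = 0.92.
With uncorrelated errors the cross-covariances are all true-score covariance, so they carry over unchanged; only the diagonal terms shrink to ρᵢσᵢ².
True-score variance = [0.56 + 0.76] − 1.08 = 1.32 − 1.08 = 0.24.
Reliability = 0.24 / 0.92 = 0.261.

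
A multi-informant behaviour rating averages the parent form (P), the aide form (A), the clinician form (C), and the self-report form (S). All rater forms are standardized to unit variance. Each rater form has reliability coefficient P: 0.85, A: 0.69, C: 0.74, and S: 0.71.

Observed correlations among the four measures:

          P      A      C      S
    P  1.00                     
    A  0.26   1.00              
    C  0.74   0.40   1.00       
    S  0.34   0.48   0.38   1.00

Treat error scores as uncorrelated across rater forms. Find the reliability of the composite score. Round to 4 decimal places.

0.8902

Var(P+A+C+S) = 4 + 2·[0.26 + 0.74 + 0.34 + 0.40 + 0.48 + 0.38] = 4 + 5.2 = 9.2.
Under uncorrelated errors the observed covariances equal the true-score covariances, so only the own-variance terms attenuate.
True-score variance = [0.85 + 0.69 + 0.74 + 0.71] + 5.2 = 2.99 + 5.2 = 8.19.
Reliability = 8.19 / 9.2 = 0.8902.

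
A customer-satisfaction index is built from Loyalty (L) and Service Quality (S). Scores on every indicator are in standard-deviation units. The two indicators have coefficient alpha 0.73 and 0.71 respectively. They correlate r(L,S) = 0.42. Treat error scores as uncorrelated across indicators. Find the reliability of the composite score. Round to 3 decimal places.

0.803

Var(L+S) = 2 + 2·[0.42] = 2 + 0.84 = 2.84.
Because errors are independent across components, Cov(Tᵢ,Tⱼ) = Cov(Xᵢ,Xⱼ); the off-diagonal part of the true-score variance is the same as above.
True-score variance = [0.73 + 0.71] + 0.84 = 1.44 + 0.84 = 2.28.
Reliability = 2.28 / 2.84 = 0.803.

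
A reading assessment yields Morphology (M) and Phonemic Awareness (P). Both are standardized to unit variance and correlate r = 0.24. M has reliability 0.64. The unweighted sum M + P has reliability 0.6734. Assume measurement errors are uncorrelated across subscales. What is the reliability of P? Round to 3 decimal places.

0.550

Var(M+P) = 2 + 2·0.24 = 2.480.
True-score variance = ρ_M + ρ_P + 2·0.24, so 0.6734 = (0.64 + ρ_P + 0.48) / 2.480.
ρ_P = 0.6734·2.480 − 0.64 − 0.48 = 0.550.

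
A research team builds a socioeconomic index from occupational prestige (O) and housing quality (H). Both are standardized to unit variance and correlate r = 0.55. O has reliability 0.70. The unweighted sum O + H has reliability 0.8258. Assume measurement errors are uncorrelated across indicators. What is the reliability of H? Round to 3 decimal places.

0.760

Var(O+H) = 2 + 2·0.55 = 3.100.
True-score variance = ρ_O + ρ_H + 2·0.55, so 0.8258 = (0.70 + ρ_H + 1.10) / 3.100.
ρ_H = 0.8258·3.100 − 0.70 − 1.10 = 0.760.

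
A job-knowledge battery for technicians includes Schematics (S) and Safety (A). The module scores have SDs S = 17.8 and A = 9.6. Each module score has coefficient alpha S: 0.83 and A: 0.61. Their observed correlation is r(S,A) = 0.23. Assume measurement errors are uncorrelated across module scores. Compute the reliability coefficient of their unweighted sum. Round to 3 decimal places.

Var(S+A) = 17.8² + 9.6² + 2·[17.8·9.6·0.23] = 409 + 78.6048 = 487.605.
Because errors are independent across components, Cov(Tᵢ,Tⱼ) = Cov(Xᵢ,Xⱼ); the off-diagonal part of the true-score variance is the same as above.
True-score variance = [17.8²·0.83 + 9.6²·0.61] + 78.6048 = 319.195 + 78.6048 = 397.8.
Reliability = 397.8 / 487.605 = 0.816.

0.816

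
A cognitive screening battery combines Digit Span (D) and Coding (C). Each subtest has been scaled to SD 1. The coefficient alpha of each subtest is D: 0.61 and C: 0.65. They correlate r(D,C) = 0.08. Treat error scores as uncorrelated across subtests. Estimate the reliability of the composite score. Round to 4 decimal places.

0.6574

Var(D+C) = 2 + 2·[0.08] = 2 + 0.16 = 2.16.
Under uncorrelated errors the observed covariances equal the true-score covariances, so only the own-variance terms attenuate.
True-score variance = [0.61 + 0.65] + 0.16 = 1.26 + 0.16 = 1.42.
Reliability = 1.42 / 2.16 = 0.6574.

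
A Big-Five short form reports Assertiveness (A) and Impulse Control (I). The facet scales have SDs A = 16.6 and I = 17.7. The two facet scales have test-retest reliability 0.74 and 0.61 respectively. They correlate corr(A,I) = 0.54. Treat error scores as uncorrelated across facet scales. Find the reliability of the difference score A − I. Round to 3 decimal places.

0.286

Var(A−I) = 16.6² + 17.7² − 2·16.6·17.7·0.54 = 588.85 − 317.326 = 271.524.
Under uncorrelated errors the observed covariances equal the true-score covariances, so only the own-variance terms attenuate.
True-score variance = [16.6²·0.74 + 17.7²·0.61] − 317.326 = 395.021 − 317.326 = 77.6957.
Reliability = 77.6957 / 271.524 = 0.286.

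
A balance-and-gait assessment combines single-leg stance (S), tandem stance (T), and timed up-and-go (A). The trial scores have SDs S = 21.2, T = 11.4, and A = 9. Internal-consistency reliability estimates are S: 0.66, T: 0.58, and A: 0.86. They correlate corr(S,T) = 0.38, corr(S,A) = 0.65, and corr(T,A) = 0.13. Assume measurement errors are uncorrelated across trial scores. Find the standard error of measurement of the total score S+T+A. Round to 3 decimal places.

Var(total) = 660.4 + 458.393 = 1118.79.
True-score variance = 441.667 + 458.393 = 900.06, so reliability = 0.8045.
Error variance = 1118.79 − 900.06 = 218.733; SEM = √218.733 = 14.790.

14.790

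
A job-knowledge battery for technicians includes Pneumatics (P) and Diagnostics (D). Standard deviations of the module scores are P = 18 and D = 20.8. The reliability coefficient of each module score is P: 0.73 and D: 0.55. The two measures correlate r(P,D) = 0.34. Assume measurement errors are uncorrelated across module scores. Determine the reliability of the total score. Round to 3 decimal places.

0.721

Var(P+D) = 18² + 20.8² + 2·[18·20.8·0.34] = 756.64 + 254.592 = 1011.23.
Under uncorrelated errors the observed covariances equal the true-score covariances, so only the own-variance terms attenuate.
True-score variance = [18²·0.73 + 20.8²·0.55] + 254.592 = 474.472 + 254.592 = 729.064.
Reliability = 729.064 / 1011.23 = 0.721.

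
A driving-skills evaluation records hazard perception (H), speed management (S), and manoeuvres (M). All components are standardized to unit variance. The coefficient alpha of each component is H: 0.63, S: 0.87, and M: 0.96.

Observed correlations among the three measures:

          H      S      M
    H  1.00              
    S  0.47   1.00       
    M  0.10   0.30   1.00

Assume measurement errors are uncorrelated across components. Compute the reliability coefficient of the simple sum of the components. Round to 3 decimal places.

0.886

Var(H+S+M) = 3 + 2·[0.47 + 0.10 + 0.30] = 3 + 1.74 = 4.74.
Under uncorrelated errors the observed covariances equal the true-score covariances, so only the own-variance terms attenuate.
True-score variance = [0.63 + 0.87 + 0.96] + 1.74 = 2.46 + 1.74 = 4.2.
Reliability = 4.2 / 4.74 = 0.886.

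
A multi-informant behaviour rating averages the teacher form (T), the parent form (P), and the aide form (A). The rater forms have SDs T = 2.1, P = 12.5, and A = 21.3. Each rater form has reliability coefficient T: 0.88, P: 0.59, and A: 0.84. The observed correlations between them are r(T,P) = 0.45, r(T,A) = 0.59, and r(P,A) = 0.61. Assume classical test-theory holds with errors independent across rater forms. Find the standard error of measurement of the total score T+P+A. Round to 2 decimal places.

Var(total) = 614.35 + 401.231 = 1015.58.
True-score variance = 477.168 + 401.231 = 878.399, so reliability = 0.8649.
Error variance = 1015.58 − 878.399 = 137.182; SEM = √137.182 = 11.71.

11.71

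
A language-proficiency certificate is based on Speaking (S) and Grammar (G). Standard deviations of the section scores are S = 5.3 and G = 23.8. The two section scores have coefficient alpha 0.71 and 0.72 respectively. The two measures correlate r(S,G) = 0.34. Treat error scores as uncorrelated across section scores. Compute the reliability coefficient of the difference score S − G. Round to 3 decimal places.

0.672

Var(S−G) = 5.3² + 23.8² − 2·5.3·23.8·0.34 = 594.53 − 85.7752 = 508.755.
With uncorrelated errors the cross-covariances are all true-score covariance, so they carry over unchanged; only the diagonal terms shrink to ρᵢσᵢ².
True-score variance = [5.3²·0.71 + 23.8²·0.72] − 85.7752 = 427.781 − 85.7752 = 342.005.
Reliability = 342.005 / 508.755 = 0.672.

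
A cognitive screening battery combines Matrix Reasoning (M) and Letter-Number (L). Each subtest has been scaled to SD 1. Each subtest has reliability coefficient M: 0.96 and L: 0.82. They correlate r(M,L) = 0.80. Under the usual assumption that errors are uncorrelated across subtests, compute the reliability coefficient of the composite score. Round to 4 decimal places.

Var(M+L) = 2 + 2·[0.80] = 2 + 1.6 = 3.6.
Because errors are independent across components, Cov(Tᵢ,Tⱼ) = Cov(Xᵢ,Xⱼ); the off-diagonal part of the true-score variance is the same as above.
True-score variance = [0.96 + 0.82] + 1.6 = 1.78 + 1.6 = 3.38.
Reliability = 3.38 / 3.6 = 0.9389.

0.9389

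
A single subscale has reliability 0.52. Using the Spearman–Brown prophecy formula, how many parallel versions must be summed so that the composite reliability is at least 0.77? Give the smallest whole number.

4

k ≥ ρ*(1−ρ₁)/(ρ₁(1−ρ*)) = 0.77·0.48 / (0.52·0.23) = 3.090.
Smallest integer k = 4.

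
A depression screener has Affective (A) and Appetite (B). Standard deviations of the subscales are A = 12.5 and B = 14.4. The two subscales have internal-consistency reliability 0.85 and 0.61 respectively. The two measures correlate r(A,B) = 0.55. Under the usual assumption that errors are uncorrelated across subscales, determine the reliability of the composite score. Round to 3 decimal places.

Var(A+B) = 12.5² + 14.4² + 2·[12.5·14.4·0.55] = 363.61 + 198 = 561.61.
Under uncorrelated errors the observed covariances equal the true-score covariances, so only the own-variance terms attenuate.
True-score variance = [12.5²·0.85 + 14.4²·0.61] + 198 = 259.302 + 198 = 457.302.
Reliability = 457.302 / 561.61 = 0.814.

0.814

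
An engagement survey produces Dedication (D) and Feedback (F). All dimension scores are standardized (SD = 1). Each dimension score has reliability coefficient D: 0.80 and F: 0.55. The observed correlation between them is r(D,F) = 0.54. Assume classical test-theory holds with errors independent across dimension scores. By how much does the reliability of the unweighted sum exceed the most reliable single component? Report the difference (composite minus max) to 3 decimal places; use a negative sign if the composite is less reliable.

-0.011

Var(sum) = 2 + 1.08 = 3.08; true-score variance = 1.35 + 1.08 = 2.43; composite reliability = 0.7890.
Max component reliability = 0.8000.
Difference = 0.7890 − 0.8000 = -0.011.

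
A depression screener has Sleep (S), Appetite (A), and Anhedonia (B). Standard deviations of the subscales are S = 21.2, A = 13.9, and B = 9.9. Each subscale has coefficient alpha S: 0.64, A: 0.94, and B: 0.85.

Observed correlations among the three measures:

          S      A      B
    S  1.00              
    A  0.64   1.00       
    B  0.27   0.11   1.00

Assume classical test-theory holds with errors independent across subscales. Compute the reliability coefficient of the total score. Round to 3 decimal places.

Var(S+A+B) = 21.2² + 13.9² + 9.9² + 2·[21.2·13.9·0.64 + 21.2·9.9·0.27 + 13.9·9.9·0.11] = 740.66 + 520.8 = 1261.46.
With uncorrelated errors the cross-covariances are all true-score covariance, so they carry over unchanged; only the diagonal terms shrink to ρᵢσᵢ².
True-score variance = [21.2²·0.64 + 13.9²·0.94 + 9.9²·0.85] + 520.8 = 552.567 + 520.8 = 1073.37.
Reliability = 1073.37 / 1261.46 = 0.851.

0.851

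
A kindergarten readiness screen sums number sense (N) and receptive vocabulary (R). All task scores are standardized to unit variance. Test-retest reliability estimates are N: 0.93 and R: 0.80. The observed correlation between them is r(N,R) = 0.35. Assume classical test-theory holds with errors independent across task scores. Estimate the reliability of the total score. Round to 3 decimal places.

Var(N+R) = 2 + 2·[0.35] = 2 + 0.7 = 2.7.
With uncorrelated errors the cross-covariances are all true-score covariance, so they carry over unchanged; only the diagonal terms shrink to ρᵢσᵢ².
True-score variance = [0.93 + 0.80] + 0.7 = 1.73 + 0.7 = 2.43.
Reliability = 2.43 / 2.7 = 0.900.

0.900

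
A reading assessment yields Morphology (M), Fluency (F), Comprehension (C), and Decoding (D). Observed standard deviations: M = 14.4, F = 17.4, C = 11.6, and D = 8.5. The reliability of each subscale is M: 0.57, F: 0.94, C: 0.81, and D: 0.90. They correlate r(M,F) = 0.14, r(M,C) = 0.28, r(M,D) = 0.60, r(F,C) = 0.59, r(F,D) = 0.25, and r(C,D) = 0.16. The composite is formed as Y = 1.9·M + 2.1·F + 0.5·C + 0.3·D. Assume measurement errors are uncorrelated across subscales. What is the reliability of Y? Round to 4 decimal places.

Var(Y) = 1.9²·14.4² + 2.1²·17.4² + 0.5²·11.6² + 0.3²·8.5² + 2·[3.99·14.4·17.4·0.14 + 0.95·14.4·11.6·0.28 + 0.57·14.4·8.5·0.60 + 1.05·17.4·11.6·0.59 + 0.63·17.4·8.5·0.25 + 0.15·11.6·8.5·0.16] = 2123.88 + 753.914 = 2877.8.
With uncorrelated errors the cross-covariances are all true-score covariance, so they carry over unchanged; only the diagonal terms shrink to ρᵢσᵢ².
True-score variance = [1.9²·14.4²·0.57 + 2.1²·17.4²·0.94 + 0.5²·11.6²·0.81 + 0.3²·8.5²·0.90] + 753.914 = 1714.85 + 753.914 = 2468.76.
Reliability = 2468.76 / 2877.8 = 0.8579.

0.8579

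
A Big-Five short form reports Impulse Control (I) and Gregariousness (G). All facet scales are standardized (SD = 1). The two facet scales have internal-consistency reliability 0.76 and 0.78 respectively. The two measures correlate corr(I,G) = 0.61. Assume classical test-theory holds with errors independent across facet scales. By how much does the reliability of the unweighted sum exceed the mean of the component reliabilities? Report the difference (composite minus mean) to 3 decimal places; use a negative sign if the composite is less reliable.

0.087

Var(sum) = 2 + 1.22 = 3.22; true-score variance = 1.54 + 1.22 = 2.76; composite reliability = 0.8571.
Mean component reliability = 0.7700.
Difference = 0.8571 − 0.7700 = 0.087.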